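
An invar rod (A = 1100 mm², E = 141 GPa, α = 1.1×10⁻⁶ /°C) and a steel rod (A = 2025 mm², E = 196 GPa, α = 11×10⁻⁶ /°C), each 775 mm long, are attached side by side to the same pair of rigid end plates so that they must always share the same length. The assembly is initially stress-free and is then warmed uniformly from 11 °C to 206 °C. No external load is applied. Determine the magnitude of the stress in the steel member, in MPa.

Equilibrium of a rigid end plate with no external load gives equal and opposite internal forces ±P in the two members. Since α_{steel} > α_{invar}, heating drives the steel into compression and the invar into tension.
Setting the final lengths equal and cancelling L: (α₁ − α₂)ΔT = P/(A₁E₁) + P/(A₂E₂).
|α₁ − α₂|·ΔT = 9.9×10⁻⁶ × 195 = 0.00193.
1/(A₁E₁) + 1/(A₂E₂) = 1/(1100×141×10³) + 1/(2025×196×10³) = 8.967×10⁻⁹ N⁻¹.
So P = 0.00193 / 8.967×10⁻⁹ = 215.3 kN.
σ_{steel} = P/A₂ = 215300/2025 = 106.3 MPa, compressive.

σ ≈ 106 MPa (compressive)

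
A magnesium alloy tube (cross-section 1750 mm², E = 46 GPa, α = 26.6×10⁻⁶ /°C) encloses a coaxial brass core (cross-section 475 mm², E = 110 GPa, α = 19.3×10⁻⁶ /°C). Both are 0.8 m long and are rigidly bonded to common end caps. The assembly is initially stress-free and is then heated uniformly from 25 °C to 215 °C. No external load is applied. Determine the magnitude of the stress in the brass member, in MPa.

σ ≈ 92.5 MPa (tensile)

Equilibrium of a rigid end plate with no external load gives equal and opposite internal forces ±P in the two members. Since α_{magnesium alloy} > α_{brass}, heating drives the magnesium alloy into compression and the brass into tension.
Compatibility of the two members (thermal + elastic change equal): (α₁ − α₂)ΔT = P·[1/(A₁E₁) + 1/(A₂E₂)].
|α₁ − α₂|·ΔT = 7.3×10⁻⁶ × 190 = 0.001387.
1/(A₁E₁) + 1/(A₂E₂) = 1/(1750×46×10³) + 1/(475×110×10³) = 3.156×10⁻⁸ N⁻¹.
So P = 0.001387 / 3.156×10⁻⁸ = 43.95 kN.
σ_{brass} = P/A₂ = 43950/475 = 92.52 MPa, tensile.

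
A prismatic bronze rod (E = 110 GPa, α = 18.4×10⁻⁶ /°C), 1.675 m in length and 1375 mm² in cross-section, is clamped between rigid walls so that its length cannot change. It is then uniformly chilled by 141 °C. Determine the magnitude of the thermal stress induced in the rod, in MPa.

Because both ends are immovable the net strain is zero, and the suppressed thermal strain is αΔT = 18.4×10⁻⁶ × 141 = 2594.4×10⁻⁶.
σ = EαΔT = 110×10³ × 18.4×10⁻⁶ × 141 = 285.4 MPa (tensile; the rod is trying to contract).

σ ≈ 285 MPa (tensile)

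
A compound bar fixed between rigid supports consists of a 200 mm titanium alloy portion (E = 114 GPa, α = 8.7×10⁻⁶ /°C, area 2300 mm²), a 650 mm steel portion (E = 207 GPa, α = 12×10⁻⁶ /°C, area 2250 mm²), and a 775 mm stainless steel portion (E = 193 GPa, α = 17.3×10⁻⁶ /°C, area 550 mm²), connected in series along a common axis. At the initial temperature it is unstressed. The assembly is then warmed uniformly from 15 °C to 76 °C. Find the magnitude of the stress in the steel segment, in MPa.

σ ≈ 65.8 MPa (compressive)

With the walls removed the bar would change length by δ_free = Σ αᵢΔT Lᵢ = 8.7×10⁻⁶×61×200 + 12×10⁻⁶×61×650 + 17.3×10⁻⁶×61×775 = 1.4 mm.
The rigid supports impose zero overall length change; the single axial force P common to all segments must satisfy P Σ Lᵢ/(AᵢEᵢ) = δ_free.
Σ Lᵢ/(AᵢEᵢ) = 200/(2300×114×10³) + 650/(2250×207×10³) + 775/(550×193×10³) = 9.459×10⁻⁶ mm/N.
Hence P = δ_free / Σ(L/AE) = 1.4/9.459×10⁻⁶ = 148 kN (compressive).
σ_{steel} = P / A = 148000 / 2250 = 65.77 MPa.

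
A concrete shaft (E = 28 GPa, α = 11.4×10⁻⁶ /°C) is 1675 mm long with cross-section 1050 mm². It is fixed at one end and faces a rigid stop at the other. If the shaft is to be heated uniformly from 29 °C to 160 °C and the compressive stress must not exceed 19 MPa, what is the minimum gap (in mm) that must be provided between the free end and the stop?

Free expansion if unrestrained: δ_free = αΔT L = 11.4×10⁻⁶ × 131 × 1675 = 2.501 mm.
A stress of 19 MPa corresponds to the wall pushing the shaft back by σL/E = 19×1675/(28×10³) = 1.137 mm.
So the gap has to take up the difference, g_min = δ_free − σL/E = 2.501 − 1.137 = 1.365 mm.

g ≈ 1.36 mm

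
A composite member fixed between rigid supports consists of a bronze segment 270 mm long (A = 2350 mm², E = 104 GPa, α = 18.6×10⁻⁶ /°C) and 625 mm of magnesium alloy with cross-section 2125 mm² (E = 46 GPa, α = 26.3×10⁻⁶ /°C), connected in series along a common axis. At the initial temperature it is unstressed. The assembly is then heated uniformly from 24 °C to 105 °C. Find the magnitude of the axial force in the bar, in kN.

Free thermal expansion of the whole bar: Σ αᵢΔT Lᵢ = 18.6×10⁻⁶×81×270 + 26.3×10⁻⁶×81×625 = 1.738 mm.
Since the ends are fixed, an axial force P builds up, equal in every segment, with P · Σ Lᵢ/(AᵢEᵢ) = δ_free.
Σ Lᵢ/(AᵢEᵢ) = 270/(2350×104×10³) + 625/(2125×46×10³) = 7.499×10⁻⁶ mm/N.
Hence P = δ_free / Σ(L/AE) = 1.738/7.499×10⁻⁶ = 231.8 kN (compressive).

P ≈ 232 kN (compressive)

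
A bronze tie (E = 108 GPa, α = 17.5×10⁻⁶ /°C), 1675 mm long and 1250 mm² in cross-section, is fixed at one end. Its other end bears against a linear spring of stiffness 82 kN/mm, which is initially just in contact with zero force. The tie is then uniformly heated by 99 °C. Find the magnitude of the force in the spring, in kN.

If the spring were absent the tie would lengthen by αΔT L = 17.5×10⁻⁶ × 99 × 1675 = 2.902 mm.
Let P be the compressive force at the spring. The tie shortens elastically by PL/(AE) and the spring compresses by P/k; together these equal δ_free.
So P = δ_free / [L/(AE) + 1/k] = 2.902 / [ 1675/(1250×108×10³) + 1/(82×10³) ].
P = 2.902 / 2.46×10⁻⁵ = 118000 N.

P ≈ 118 kN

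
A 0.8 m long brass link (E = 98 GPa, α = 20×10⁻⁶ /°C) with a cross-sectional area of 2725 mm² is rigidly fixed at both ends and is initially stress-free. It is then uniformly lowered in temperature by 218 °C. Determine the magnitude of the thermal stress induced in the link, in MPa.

σ ≈ 427 MPa (tensile)

Because both ends are immovable the net strain is zero, and the suppressed thermal strain is αΔT = 20×10⁻⁶ × 218 = 4360×10⁻⁶.
σ = EαΔT = 98×10³ × 20×10⁻⁶ × 218 = 427.3 MPa (tensile; the link is trying to contract).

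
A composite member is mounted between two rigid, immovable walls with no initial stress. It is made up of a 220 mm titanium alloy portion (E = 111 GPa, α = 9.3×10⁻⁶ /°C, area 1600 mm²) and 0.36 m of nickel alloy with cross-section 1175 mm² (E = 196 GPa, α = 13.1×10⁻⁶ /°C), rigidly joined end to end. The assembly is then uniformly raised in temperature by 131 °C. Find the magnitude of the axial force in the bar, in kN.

With the walls removed the bar would change length by δ_free = Σ αᵢΔT Lᵢ = 9.3×10⁻⁶×131×220 + 13.1×10⁻⁶×131×360 = 0.8858 mm.
The walls prevent any net length change, so an axial force P (same in every segment) develops. Compatibility: P · Σ Lᵢ/(AᵢEᵢ) = δ_free.
Σ Lᵢ/(AᵢEᵢ) = 220/(1600×111×10³) + 360/(1175×196×10³) = 2.802×10⁻⁶ mm/N.
P = 0.8858 / 2.802×10⁻⁶ = 316100 N = 316.1 kN, compressive.

P ≈ 316 kN (compressive)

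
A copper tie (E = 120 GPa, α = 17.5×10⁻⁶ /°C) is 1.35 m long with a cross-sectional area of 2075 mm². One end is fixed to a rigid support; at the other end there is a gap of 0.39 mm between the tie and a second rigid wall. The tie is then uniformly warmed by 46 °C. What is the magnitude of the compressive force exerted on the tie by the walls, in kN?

Free thermal elongation = αΔT L = 17.5×10⁻⁶ × 46 × 1350 = 1.087 mm.
This exceeds the 0.39 mm gap, so the wall pushes back. The portion of expansion that must be recovered elastically is δ_free − gap = 1.087 − 0.39 = 0.6967 mm.
So σ = E(δ_free − g)/L = 120×10³ × 0.6967/1350 = 61.93 MPa.
Force on the wall = σA = 61.93 × 2075 mm² = 128.5 kN.

P ≈ 129 kN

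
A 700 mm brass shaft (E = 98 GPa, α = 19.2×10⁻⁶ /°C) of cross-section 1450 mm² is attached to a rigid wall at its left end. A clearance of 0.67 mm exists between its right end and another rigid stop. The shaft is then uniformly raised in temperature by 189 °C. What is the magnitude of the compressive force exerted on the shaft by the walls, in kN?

Unrestrained expansion: δ_free = αΔT L = 19.2×10⁻⁶ × 189 × 700 = 2.54 mm.
This exceeds the 0.67 mm gap, so the wall pushes back. The portion of expansion that must be recovered elastically is δ_free − gap = 2.54 − 0.67 = 1.87 mm.
So σ = E(δ_free − g)/L = 98×10³ × 1.87/700 = 261.8 MPa.
Force on the wall = σA = 261.8 × 1450 mm² = 379.6 kN.

P ≈ 380 kN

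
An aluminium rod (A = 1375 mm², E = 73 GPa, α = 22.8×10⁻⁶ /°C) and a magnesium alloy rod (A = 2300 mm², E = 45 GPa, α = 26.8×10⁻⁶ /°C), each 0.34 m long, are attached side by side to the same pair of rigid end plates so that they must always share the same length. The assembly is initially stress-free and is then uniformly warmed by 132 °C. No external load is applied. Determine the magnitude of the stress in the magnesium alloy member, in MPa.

Equilibrium of a rigid end plate with no external load gives equal and opposite internal forces ±P in the two members. Since α_{magnesium alloy} > α_{aluminium}, heating drives the magnesium alloy into compression and the aluminium into tension.
Setting the final lengths equal and cancelling L: (α₁ − α₂)ΔT = P/(A₁E₁) + P/(A₂E₂).
|α₁ − α₂|·ΔT = 4×10⁻⁶ × 132 = 0.000528.
1/(A₁E₁) + 1/(A₂E₂) = 1/(1375×73×10³) + 1/(2300×45×10³) = 1.962×10⁻⁸ N⁻¹.
So P = 0.000528 / 1.962×10⁻⁸ = 26.91 kN.
σ_{magnesium alloy} = P/A₂ = 26910/2300 = 11.7 MPa, compressive.

σ ≈ 11.7 MPa (compressive)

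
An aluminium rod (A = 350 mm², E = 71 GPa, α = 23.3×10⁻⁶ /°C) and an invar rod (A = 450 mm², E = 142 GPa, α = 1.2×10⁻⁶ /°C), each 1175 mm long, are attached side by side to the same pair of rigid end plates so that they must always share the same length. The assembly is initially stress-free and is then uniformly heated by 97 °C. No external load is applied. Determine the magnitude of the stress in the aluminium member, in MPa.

Equilibrium of a rigid end plate with no external load gives equal and opposite internal forces ±P in the two members. Since α_{aluminium} > α_{invar}, heating drives the aluminium into compression and the invar into tension.
Equating the net (thermal + elastic) strains gives |α₁ − α₂|·ΔT = P·[1/(A₁E₁) + 1/(A₂E₂)].
|α₁ − α₂|·ΔT = 22.1×10⁻⁶ × 97 = 0.002144.
1/(A₁E₁) + 1/(A₂E₂) = 1/(350×71×10³) + 1/(450×142×10³) = 5.589×10⁻⁸ N⁻¹.
P = 0.002144 / 5.589×10⁻⁸ = 38360 N = 38.36 kN.
σ_{aluminium} = P/A₁ = 38360/350 = 109.6 MPa, compressive.

σ ≈ 110 MPa (compressive)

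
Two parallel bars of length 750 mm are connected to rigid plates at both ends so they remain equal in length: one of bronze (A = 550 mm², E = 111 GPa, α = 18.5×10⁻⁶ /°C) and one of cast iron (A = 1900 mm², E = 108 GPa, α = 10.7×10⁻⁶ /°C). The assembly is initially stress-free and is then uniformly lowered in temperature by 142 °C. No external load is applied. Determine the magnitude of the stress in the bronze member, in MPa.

σ ≈ 94.8 MPa (tensile)

Both members must finish at the same length. With the larger α, the bronze tends to over-contract; the plates restrain it, putting the bronze in tension and the cast iron in compression. With no external load the two internal forces are equal and opposite, magnitude P.
Equating the net (thermal + elastic) strains gives |α₁ − α₂|·ΔT = P·[1/(A₁E₁) + 1/(A₂E₂)].
|α₁ − α₂|·ΔT = 7.8×10⁻⁶ × 142 = 0.001108.
1/(A₁E₁) + 1/(A₂E₂) = 1/(550×111×10³) + 1/(1900×108×10³) = 2.125×10⁻⁸ N⁻¹.
So P = 0.001108 / 2.125×10⁻⁸ = 52.11 kN.
σ_{bronze} = P/A₁ = 52110/550 = 94.75 MPa, tensile.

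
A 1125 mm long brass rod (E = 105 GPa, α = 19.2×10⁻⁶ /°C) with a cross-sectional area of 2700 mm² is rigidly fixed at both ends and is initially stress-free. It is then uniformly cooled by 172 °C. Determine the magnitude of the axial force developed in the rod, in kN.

P ≈ 936 kN (tensile)

The ends cannot move, so σ = EαΔT = 105×10³ × 19.2×10⁻⁶ × 172 = 346.8 MPa.
Then P = σA = 346.8 × 2700 mm² = 936.2 kN, tensile.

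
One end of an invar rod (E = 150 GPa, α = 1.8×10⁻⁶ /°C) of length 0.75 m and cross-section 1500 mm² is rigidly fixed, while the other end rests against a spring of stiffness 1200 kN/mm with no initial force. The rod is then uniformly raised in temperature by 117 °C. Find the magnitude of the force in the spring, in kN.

P ≈ 37.9 kN

If the spring were absent the rod would lengthen by αΔT L = 1.8×10⁻⁶ × 117 × 750 = 0.158 mm.
Let P be the compressive force at the spring. The rod shortens elastically by PL/(AE) and the spring compresses by P/k; together these equal δ_free.
P [ L/(AE) + 1/k ] = δ_free → P [ 750/(1500×150×10³) + 1/(1200×10³) ] = 0.158.
P = 0.158 / 4.167×10⁻⁶ = 37910 N.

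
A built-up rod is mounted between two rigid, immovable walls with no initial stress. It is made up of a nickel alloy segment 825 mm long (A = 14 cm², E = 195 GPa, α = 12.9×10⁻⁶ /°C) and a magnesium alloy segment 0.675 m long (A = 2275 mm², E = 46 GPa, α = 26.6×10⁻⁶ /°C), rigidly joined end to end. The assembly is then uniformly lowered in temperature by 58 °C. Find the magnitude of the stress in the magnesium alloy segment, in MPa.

σ ≈ 77 MPa (tensile)

Free thermal contraction of the whole bar: Σ αᵢΔT Lᵢ = 12.9×10⁻⁶×58×825 + 26.6×10⁻⁶×58×675 = 1.659 mm.
Since the ends are fixed, an axial force P builds up, equal in every segment, with P · Σ Lᵢ/(AᵢEᵢ) = δ_free.
Σ Lᵢ/(AᵢEᵢ) = 825/(1400×195×10³) + 675/(2275×46×10³) = 9.472×10⁻⁶ mm/N.
Hence P = δ_free / Σ(L/AE) = 1.659/9.472×10⁻⁶ = 175.1 kN (tensile).
σ_{magnesium alloy} = P / A = 175100 / 2275 = 76.97 MPa.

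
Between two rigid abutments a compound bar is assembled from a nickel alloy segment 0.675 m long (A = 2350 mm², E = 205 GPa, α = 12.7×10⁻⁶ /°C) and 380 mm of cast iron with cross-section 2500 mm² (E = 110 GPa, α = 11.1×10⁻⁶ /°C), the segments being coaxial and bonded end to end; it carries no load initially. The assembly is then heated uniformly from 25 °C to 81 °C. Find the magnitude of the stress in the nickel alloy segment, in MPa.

With the walls removed the bar would change length by δ_free = Σ αᵢΔT Lᵢ = 12.7×10⁻⁶×56×675 + 11.1×10⁻⁶×56×380 = 0.7163 mm.
The walls prevent any net length change, so an axial force P (same in every segment) develops. Compatibility: P · Σ Lᵢ/(AᵢEᵢ) = δ_free.
The series flexibility is Σ Lᵢ/(AᵢEᵢ) = 675/(2350×205×10³) + 380/(2500×110×10³) = 2.783×10⁻⁶ mm/N.
Hence P = δ_free / Σ(L/AE) = 0.7163/2.783×10⁻⁶ = 257.4 kN (compressive).
σ_{nickel alloy} = P / A = 257400 / 2350 = 109.5 MPa.

σ ≈ 110 MPa (compressive)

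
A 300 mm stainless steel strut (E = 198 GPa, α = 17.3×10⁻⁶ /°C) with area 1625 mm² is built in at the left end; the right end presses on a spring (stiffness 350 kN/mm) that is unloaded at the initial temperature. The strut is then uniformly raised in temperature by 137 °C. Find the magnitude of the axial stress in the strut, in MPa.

σ ≈ 115 MPa (compressive)

Free thermal expansion: δ_free = αΔT L = 17.3×10⁻⁶ × 137 × 300 = 0.711 mm.
With a force P in the spring, the elastic change of the strut is PL/(AE) and that of the spring is P/k; compatibility requires their sum to equal δ_free.
P [ L/(AE) + 1/k ] = δ_free → P [ 300/(1625×198×10³) + 1/(350×10³) ] = 0.711.
P = 0.711 / 3.79×10⁻⁶ = 187600 N.
σ = P/A = 187600/1625 = 115.5 MPa.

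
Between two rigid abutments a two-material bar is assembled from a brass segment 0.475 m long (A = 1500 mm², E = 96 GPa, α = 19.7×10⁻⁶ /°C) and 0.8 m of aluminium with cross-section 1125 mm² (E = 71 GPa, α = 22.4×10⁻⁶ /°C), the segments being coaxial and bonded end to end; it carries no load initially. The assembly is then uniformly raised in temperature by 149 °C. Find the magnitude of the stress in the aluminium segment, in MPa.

σ ≈ 271 MPa (compressive)

With the walls removed the bar would change length by δ_free = Σ αᵢΔT Lᵢ = 19.7×10⁻⁶×149×475 + 22.4×10⁻⁶×149×800 = 4.064 mm.
The rigid supports impose zero overall length change; the single axial force P common to all segments must satisfy P Σ Lᵢ/(AᵢEᵢ) = δ_free.
The series flexibility is Σ Lᵢ/(AᵢEᵢ) = 475/(1500×96×10³) + 800/(1125×71×10³) = 1.331×10⁻⁵ mm/N.
So P = 4.064 / 1.331×10⁻⁵ = 305.3 kN, compressive.
σ_{aluminium} = P / A = 305300 / 1125 = 271.3 MPa.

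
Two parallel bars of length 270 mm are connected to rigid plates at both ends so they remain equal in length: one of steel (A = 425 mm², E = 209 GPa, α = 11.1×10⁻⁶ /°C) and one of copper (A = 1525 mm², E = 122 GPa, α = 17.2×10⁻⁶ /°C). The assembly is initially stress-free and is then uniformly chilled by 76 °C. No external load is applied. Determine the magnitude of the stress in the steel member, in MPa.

Equilibrium of a rigid end plate with no external load gives equal and opposite internal forces ±P in the two members. Since α_{copper} > α_{steel}, cooling drives the copper into tension and the steel into compression.
Compatibility of the two members (thermal + elastic change equal): (α₁ − α₂)ΔT = P·[1/(A₁E₁) + 1/(A₂E₂)].
|α₁ − α₂|·ΔT = 6.1×10⁻⁶ × 76 = 0.0004636.
1/(A₁E₁) + 1/(A₂E₂) = 1/(425×209×10³) + 1/(1525×122×10³) = 1.663×10⁻⁸ N⁻¹.
P = 0.0004636 / 1.663×10⁻⁸ = 27870 N = 27.87 kN.
σ_{steel} = P/A₁ = 27870/425 = 65.58 MPa, compressive.

σ ≈ 65.6 MPa (compressive)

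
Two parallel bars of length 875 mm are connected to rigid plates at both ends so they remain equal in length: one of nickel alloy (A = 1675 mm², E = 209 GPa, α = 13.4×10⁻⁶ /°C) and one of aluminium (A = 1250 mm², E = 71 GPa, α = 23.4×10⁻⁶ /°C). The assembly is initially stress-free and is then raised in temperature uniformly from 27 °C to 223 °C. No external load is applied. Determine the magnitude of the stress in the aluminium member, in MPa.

σ ≈ 111 MPa (compressive)

Both members must finish at the same length. With the larger α, the aluminium tends to over-expand; the plates restrain it, putting the aluminium in compression and the nickel alloy in tension. With no external load the two internal forces are equal and opposite, magnitude P.
Compatibility of the two members (thermal + elastic change equal): (α₁ − α₂)ΔT = P·[1/(A₁E₁) + 1/(A₂E₂)].
|α₁ − α₂|·ΔT = 10×10⁻⁶ × 196 = 0.00196.
1/(A₁E₁) + 1/(A₂E₂) = 1/(1675×209×10³) + 1/(1250×71×10³) = 1.412×10⁻⁸ N⁻¹.
So P = 0.00196 / 1.412×10⁻⁸ = 138.8 kN.
σ_{aluminium} = P/A₂ = 138800/1250 = 111 MPa, compressive.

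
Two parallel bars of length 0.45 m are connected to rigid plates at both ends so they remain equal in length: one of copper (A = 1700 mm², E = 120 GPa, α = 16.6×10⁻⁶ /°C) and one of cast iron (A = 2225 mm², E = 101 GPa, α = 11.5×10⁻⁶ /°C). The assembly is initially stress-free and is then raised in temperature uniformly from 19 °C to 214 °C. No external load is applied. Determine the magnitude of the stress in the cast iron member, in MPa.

Both members must finish at the same length. With the larger α, the copper tends to over-expand; the plates restrain it, putting the copper in compression and the cast iron in tension. With no external load the two internal forces are equal and opposite, magnitude P.
Compatibility of the two members (thermal + elastic change equal): (α₁ − α₂)ΔT = P·[1/(A₁E₁) + 1/(A₂E₂)].
|α₁ − α₂|·ΔT = 5.1×10⁻⁶ × 195 = 0.0009945.
1/(A₁E₁) + 1/(A₂E₂) = 1/(1700×120×10³) + 1/(2225×101×10³) = 9.352×10⁻⁹ N⁻¹.
P = 0.0009945 / 9.352×10⁻⁹ = 106300 N = 106.3 kN.
σ_{cast iron} = P/A₂ = 106300/2225 = 47.79 MPa, tensile.

σ ≈ 47.8 MPa (tensile)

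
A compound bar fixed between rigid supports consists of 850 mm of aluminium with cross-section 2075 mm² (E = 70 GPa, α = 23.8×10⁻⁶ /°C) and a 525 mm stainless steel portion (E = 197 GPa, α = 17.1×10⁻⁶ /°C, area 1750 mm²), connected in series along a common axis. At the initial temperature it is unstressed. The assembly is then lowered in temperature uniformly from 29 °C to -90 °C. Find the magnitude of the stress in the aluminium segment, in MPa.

Free thermal contraction of the whole bar: Σ αᵢΔT Lᵢ = 23.8×10⁻⁶×119×850 + 17.1×10⁻⁶×119×525 = 3.476 mm.
The walls prevent any net length change, so an axial force P (same in every segment) develops. Compatibility: P · Σ Lᵢ/(AᵢEᵢ) = δ_free.
The series flexibility is Σ Lᵢ/(AᵢEᵢ) = 850/(2075×70×10³) + 525/(1750×197×10³) = 7.375×10⁻⁶ mm/N.
P = 3.476 / 7.375×10⁻⁶ = 471300 N = 471.3 kN, tensile.
σ_{aluminium} = P / A = 471300 / 2075 = 227.1 MPa.

σ ≈ 227 MPa (tensile)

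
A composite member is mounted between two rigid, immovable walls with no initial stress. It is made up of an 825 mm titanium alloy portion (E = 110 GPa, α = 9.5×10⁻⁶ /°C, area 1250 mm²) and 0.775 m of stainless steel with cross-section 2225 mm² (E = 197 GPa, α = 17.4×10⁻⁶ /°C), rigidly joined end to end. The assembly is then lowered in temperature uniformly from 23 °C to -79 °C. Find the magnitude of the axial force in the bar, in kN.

With the walls removed the bar would change length by δ_free = Σ αᵢΔT Lᵢ = 9.5×10⁻⁶×102×825 + 17.4×10⁻⁶×102×775 = 2.175 mm.
The rigid supports impose zero overall length change; the single axial force P common to all segments must satisfy P Σ Lᵢ/(AᵢEᵢ) = δ_free.
Σ Lᵢ/(AᵢEᵢ) = 825/(1250×110×10³) + 775/(2225×197×10³) = 7.768×10⁻⁶ mm/N.
P = 2.175 / 7.768×10⁻⁶ = 280000 N = 280 kN, tensile.

P ≈ 280 kN (tensile)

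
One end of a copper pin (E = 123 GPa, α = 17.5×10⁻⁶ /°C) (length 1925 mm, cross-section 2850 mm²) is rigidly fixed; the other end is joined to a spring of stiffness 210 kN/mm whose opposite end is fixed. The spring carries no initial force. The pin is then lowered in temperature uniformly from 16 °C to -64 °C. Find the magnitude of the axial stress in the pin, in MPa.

Free thermal contraction: δ_free = αΔT L = 17.5×10⁻⁶ × 80 × 1925 = 2.695 mm.
With a force P in the spring, the elastic change of the pin is PL/(AE) and that of the spring is P/k; compatibility requires their sum to equal δ_free.
So P = δ_free / [L/(AE) + 1/k] = 2.695 / [ 1925/(2850×123×10³) + 1/(210×10³) ].
P = 2.695 / 1.025×10⁻⁵ = 262800 N.
σ = P/A = 262800/2850 = 92.23 MPa.

σ ≈ 92.2 MPa (tensile)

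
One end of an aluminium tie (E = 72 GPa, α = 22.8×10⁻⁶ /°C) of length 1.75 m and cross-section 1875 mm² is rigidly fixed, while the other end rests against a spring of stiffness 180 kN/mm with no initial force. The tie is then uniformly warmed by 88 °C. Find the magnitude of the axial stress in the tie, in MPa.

σ ≈ 101 MPa (compressive)

Free thermal expansion: δ_free = αΔT L = 22.8×10⁻⁶ × 88 × 1750 = 3.511 mm.
With a force P in the spring, the elastic change of the tie is PL/(AE) and that of the spring is P/k; compatibility requires their sum to equal δ_free.
P [ L/(AE) + 1/k ] = δ_free → P [ 1750/(1875×72×10³) + 1/(180×10³) ] = 3.511.
P = 3.511 / 1.852×10⁻⁵ = 189600 N.
σ = P/A = 189600/1875 = 101.1 MPa.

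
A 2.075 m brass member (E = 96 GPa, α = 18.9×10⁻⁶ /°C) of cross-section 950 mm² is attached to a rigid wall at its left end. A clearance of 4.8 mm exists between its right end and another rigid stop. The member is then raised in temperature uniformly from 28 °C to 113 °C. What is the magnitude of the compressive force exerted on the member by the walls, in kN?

P ≈ 0 kN

Unrestrained expansion: δ_free = αΔT L = 18.9×10⁻⁶ × 85 × 2075 = 3.333 mm.
This is smaller than the 4.8 mm clearance, so the member expands freely without reaching the stop — the stress is zero.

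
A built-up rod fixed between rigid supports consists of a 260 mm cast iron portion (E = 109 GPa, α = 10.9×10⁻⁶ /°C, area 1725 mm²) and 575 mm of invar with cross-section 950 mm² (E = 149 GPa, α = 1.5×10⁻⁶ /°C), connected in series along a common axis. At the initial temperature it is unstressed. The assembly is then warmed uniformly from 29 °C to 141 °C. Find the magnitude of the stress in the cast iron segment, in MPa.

σ ≈ 44.1 MPa (compressive)

Free thermal expansion of the whole bar: Σ αᵢΔT Lᵢ = 10.9×10⁻⁶×112×260 + 1.5×10⁻⁶×112×575 = 0.414 mm.
The rigid supports impose zero overall length change; the single axial force P common to all segments must satisfy P Σ Lᵢ/(AᵢEᵢ) = δ_free.
The series flexibility is Σ Lᵢ/(AᵢEᵢ) = 260/(1725×109×10³) + 575/(950×149×10³) = 5.445×10⁻⁶ mm/N.
P = 0.414 / 5.445×10⁻⁶ = 76040 N = 76.04 kN, compressive.
σ_{cast iron} = P / A = 76040 / 1725 = 44.08 MPa.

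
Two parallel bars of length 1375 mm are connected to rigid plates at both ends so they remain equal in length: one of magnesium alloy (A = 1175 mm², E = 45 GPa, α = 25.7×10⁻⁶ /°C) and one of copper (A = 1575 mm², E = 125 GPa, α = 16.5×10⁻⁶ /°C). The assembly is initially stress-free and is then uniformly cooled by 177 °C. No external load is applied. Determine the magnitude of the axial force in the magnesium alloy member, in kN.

Equilibrium of a rigid end plate with no external load gives equal and opposite internal forces ±P in the two members. Since α_{magnesium alloy} > α_{copper}, cooling drives the magnesium alloy into tension and the copper into compression.
Setting the final lengths equal and cancelling L: (α₁ − α₂)ΔT = P/(A₁E₁) + P/(A₂E₂).
|α₁ − α₂|·ΔT = 9.2×10⁻⁶ × 177 = 0.001628.
1/(A₁E₁) + 1/(A₂E₂) = 1/(1175×45×10³) + 1/(1575×125×10³) = 2.399×10⁻⁸ N⁻¹.
So P = 0.001628 / 2.399×10⁻⁸ = 67.87 kN.

P ≈ 67.9 kN (tensile in the magnesium alloy)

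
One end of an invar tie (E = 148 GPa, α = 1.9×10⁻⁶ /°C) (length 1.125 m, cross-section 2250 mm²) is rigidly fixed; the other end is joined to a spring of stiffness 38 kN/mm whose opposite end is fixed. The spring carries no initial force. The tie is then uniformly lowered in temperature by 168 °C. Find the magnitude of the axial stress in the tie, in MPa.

σ ≈ 5.37 MPa (tensile)

The unrestrained thermal change is αΔT L = 1.9×10⁻⁶ × 168 × 1125 = 0.3591 mm.
With a force P in the spring, the elastic change of the tie is PL/(AE) and that of the spring is P/k; compatibility requires their sum to equal δ_free.
So P = δ_free / [L/(AE) + 1/k] = 0.3591 / [ 1125/(2250×148×10³) + 1/(38×10³) ].
P = 0.3591 / 2.969×10⁻⁵ = 12090 N.
σ = P/A = 12090/2250 = 5.375 MPa.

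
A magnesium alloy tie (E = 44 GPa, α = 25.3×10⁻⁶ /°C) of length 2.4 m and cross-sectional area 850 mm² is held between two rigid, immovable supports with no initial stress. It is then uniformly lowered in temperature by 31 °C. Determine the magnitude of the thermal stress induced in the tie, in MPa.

Because both ends are immovable the net strain is zero, and the suppressed thermal strain is αΔT = 25.3×10⁻⁶ × 31 = 784.3×10⁻⁶.
σ = EαΔT = 44×10³ × 25.3×10⁻⁶ × 31 = 34.51 MPa (tensile; the tie is trying to contract).

σ ≈ 34.5 MPa (tensile)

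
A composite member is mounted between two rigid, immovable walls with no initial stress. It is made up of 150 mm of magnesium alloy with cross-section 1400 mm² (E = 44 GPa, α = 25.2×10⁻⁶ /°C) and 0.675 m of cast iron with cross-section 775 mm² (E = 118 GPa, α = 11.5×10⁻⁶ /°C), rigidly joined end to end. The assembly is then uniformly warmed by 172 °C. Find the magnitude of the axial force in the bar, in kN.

P ≈ 202 kN (compressive)

Free thermal expansion of the whole bar: Σ αᵢΔT Lᵢ = 25.2×10⁻⁶×172×150 + 11.5×10⁻⁶×172×675 = 1.985 mm.
Since the ends are fixed, an axial force P builds up, equal in every segment, with P · Σ Lᵢ/(AᵢEᵢ) = δ_free.
The series flexibility is Σ Lᵢ/(AᵢEᵢ) = 150/(1400×44×10³) + 675/(775×118×10³) = 9.816×10⁻⁶ mm/N.
Hence P = δ_free / Σ(L/AE) = 1.985/9.816×10⁻⁶ = 202.2 kN (compressive).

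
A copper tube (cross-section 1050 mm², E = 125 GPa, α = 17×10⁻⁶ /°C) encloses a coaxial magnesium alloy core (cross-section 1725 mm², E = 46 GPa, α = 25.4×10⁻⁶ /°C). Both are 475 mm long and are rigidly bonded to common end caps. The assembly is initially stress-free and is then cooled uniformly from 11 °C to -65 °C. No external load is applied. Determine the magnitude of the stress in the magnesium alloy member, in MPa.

Equilibrium of a rigid end plate with no external load gives equal and opposite internal forces ±P in the two members. Since α_{magnesium alloy} > α_{copper}, cooling drives the magnesium alloy into tension and the copper into compression.
Setting the final lengths equal and cancelling L: (α₁ − α₂)ΔT = P/(A₁E₁) + P/(A₂E₂).
|α₁ − α₂|·ΔT = 8.4×10⁻⁶ × 76 = 0.0006384.
1/(A₁E₁) + 1/(A₂E₂) = 1/(1050×125×10³) + 1/(1725×46×10³) = 2.022×10⁻⁸ N⁻¹.
P = 0.0006384 / 2.022×10⁻⁸ = 31570 N = 31.57 kN.
σ_{magnesium alloy} = P/A₂ = 31570/1725 = 18.3 MPa, tensile.

σ ≈ 18.3 MPa (tensile)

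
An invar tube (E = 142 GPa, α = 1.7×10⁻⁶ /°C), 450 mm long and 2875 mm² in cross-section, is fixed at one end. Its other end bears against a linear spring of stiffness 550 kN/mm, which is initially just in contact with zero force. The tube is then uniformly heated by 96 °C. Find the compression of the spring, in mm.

The unrestrained thermal change is αΔT L = 1.7×10⁻⁶ × 96 × 450 = 0.07344 mm.
With a force P in the spring, the elastic change of the tube is PL/(AE) and that of the spring is P/k; compatibility requires their sum to equal δ_free.
So P = δ_free / [L/(AE) + 1/k] = 0.07344 / [ 450/(2875×142×10³) + 1/(550×10³) ].
P = 0.07344 / 2.92×10⁻⁶ = 25150 N.
Spring compression = P/k = 25150/(550×10³) = 0.04572 mm.

δ ≈ 0.0457 mm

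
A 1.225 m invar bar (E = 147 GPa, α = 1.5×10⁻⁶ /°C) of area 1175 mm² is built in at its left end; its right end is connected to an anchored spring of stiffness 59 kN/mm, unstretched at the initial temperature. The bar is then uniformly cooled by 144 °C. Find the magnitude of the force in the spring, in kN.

P ≈ 11 kN

The unrestrained thermal change is αΔT L = 1.5×10⁻⁶ × 144 × 1225 = 0.2646 mm.
Let P be the tensile force in the spring. The bar extends elastically by PL/(AE) and the spring stretches by P/k; together these equal δ_free.
So P = δ_free / [L/(AE) + 1/k] = 0.2646 / [ 1225/(1175×147×10³) + 1/(59×10³) ].
P = 0.2646 / 2.404×10⁻⁵ = 11010 N.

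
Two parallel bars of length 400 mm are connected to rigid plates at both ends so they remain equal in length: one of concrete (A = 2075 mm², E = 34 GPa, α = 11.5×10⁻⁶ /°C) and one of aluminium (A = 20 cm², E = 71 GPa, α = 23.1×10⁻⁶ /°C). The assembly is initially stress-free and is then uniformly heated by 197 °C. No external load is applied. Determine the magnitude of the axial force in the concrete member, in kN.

P ≈ 108 kN (tensile in the concrete)

Both members must finish at the same length. With the larger α, the aluminium tends to over-expand; the plates restrain it, putting the aluminium in compression and the concrete in tension. With no external load the two internal forces are equal and opposite, magnitude P.
Compatibility of the two members (thermal + elastic change equal): (α₁ − α₂)ΔT = P·[1/(A₁E₁) + 1/(A₂E₂)].
|α₁ − α₂|·ΔT = 11.6×10⁻⁶ × 197 = 0.002285.
1/(A₁E₁) + 1/(A₂E₂) = 1/(2075×34×10³) + 1/(2000×71×10³) = 2.122×10⁻⁸ N⁻¹.
So P = 0.002285 / 2.122×10⁻⁸ = 107.7 kN.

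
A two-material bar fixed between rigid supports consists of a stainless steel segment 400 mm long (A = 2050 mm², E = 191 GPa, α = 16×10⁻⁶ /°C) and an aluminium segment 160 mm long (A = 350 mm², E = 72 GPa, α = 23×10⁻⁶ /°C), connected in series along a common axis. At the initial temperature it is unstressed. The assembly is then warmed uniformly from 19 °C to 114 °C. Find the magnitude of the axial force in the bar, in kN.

P ≈ 130 kN (compressive)

Free thermal expansion of the whole bar: Σ αᵢΔT Lᵢ = 16×10⁻⁶×95×400 + 23×10⁻⁶×95×160 = 0.9576 mm.
The walls prevent any net length change, so an axial force P (same in every segment) develops. Compatibility: P · Σ Lᵢ/(AᵢEᵢ) = δ_free.
Σ Lᵢ/(AᵢEᵢ) = 400/(2050×191×10³) + 160/(350×72×10³) = 7.371×10⁻⁶ mm/N.
So P = 0.9576 / 7.371×10⁻⁶ = 129.9 kN, compressive.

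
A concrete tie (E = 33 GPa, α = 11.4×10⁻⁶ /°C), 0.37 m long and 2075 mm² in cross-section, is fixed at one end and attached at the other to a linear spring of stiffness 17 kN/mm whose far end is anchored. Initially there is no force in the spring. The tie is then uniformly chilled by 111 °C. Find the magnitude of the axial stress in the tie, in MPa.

σ ≈ 3.51 MPa (tensile)

The unrestrained thermal change is αΔT L = 11.4×10⁻⁶ × 111 × 370 = 0.4682 mm.
Let P be the tensile force in the spring. The tie extends elastically by PL/(AE) and the spring stretches by P/k; together these equal δ_free.
So P = δ_free / [L/(AE) + 1/k] = 0.4682 / [ 370/(2075×33×10³) + 1/(17×10³) ].
P = 0.4682 / 6.423×10⁻⁵ = 7290 N.
σ = P/A = 7290/2075 = 3.513 MPa.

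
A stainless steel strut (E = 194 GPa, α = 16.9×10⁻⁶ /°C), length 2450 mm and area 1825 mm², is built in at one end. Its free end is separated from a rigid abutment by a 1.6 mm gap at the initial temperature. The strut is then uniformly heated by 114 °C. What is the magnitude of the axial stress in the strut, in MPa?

σ ≈ 247 MPa (compressive)

If the wall were absent the strut would grow by αΔT L = 16.9×10⁻⁶ × 114 × 2450 = 4.72 mm.
The gap closes (δ_free > 1.6 mm) and the wall then resists a further 4.72 − 1.6 = 3.12 mm of expansion.
Compatibility: PL/(AE) = 3.12 mm, so σ = P/A = E × (3.12/2450) = 247.1 MPa.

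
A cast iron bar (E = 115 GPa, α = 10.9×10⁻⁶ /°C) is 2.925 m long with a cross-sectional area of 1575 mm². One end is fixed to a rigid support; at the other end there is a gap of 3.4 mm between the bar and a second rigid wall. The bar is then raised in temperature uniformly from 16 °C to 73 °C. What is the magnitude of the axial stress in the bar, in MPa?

Unrestrained expansion: δ_free = αΔT L = 10.9×10⁻⁶ × 57 × 2925 = 1.817 mm.
This is smaller than the 3.4 mm clearance, so the bar expands freely without reaching the stop — the stress is zero.

σ ≈ 0 MPa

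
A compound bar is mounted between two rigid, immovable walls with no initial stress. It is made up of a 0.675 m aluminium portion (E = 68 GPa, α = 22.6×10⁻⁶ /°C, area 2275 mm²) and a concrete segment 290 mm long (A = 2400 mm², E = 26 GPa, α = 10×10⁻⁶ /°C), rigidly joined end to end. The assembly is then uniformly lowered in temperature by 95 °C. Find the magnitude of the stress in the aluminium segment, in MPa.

Free thermal contraction of the whole bar: Σ αᵢΔT Lᵢ = 22.6×10⁻⁶×95×675 + 10×10⁻⁶×95×290 = 1.725 mm.
The rigid supports impose zero overall length change; the single axial force P common to all segments must satisfy P Σ Lᵢ/(AᵢEᵢ) = δ_free.
Σ Lᵢ/(AᵢEᵢ) = 675/(2275×68×10³) + 290/(2400×26×10³) = 9.011×10⁻⁶ mm/N.
P = 1.725 / 9.011×10⁻⁶ = 191400 N = 191.4 kN, tensile.
σ_{aluminium} = P / A = 191400 / 2275 = 84.14 MPa.

σ ≈ 84.1 MPa (tensile)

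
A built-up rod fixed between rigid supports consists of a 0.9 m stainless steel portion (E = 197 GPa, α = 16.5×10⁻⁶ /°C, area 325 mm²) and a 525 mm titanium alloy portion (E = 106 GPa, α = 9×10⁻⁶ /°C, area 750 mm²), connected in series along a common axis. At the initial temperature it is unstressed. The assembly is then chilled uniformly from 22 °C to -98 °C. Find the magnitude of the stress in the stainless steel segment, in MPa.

With the walls removed the bar would change length by δ_free = Σ αᵢΔT Lᵢ = 16.5×10⁻⁶×120×900 + 9×10⁻⁶×120×525 = 2.349 mm.
Since the ends are fixed, an axial force P builds up, equal in every segment, with P · Σ Lᵢ/(AᵢEᵢ) = δ_free.
The series flexibility is Σ Lᵢ/(AᵢEᵢ) = 900/(325×197×10³) + 525/(750×106×10³) = 2.066×10⁻⁵ mm/N.
Hence P = δ_free / Σ(L/AE) = 2.349/2.066×10⁻⁵ = 113.7 kN (tensile).
σ_{stainless steel} = P / A = 113700 / 325 = 349.8 MPa.

σ ≈ 350 MPa (tensile)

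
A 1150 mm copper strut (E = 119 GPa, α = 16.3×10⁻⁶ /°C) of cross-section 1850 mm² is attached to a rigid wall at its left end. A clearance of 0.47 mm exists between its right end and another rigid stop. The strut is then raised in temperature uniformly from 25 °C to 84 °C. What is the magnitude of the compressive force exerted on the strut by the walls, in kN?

If the wall were absent the strut would grow by αΔT L = 16.3×10⁻⁶ × 59 × 1150 = 1.106 mm.
After closing the 0.47 mm clearance, 1.106 − 0.47 = 0.636 mm of expansion remains to be suppressed by the wall.
That suppressed elongation corresponds to σ = E·Δ/L = 119×10³ × 0.636/1150 = 65.81 MPa.
P = σA = 65.81 × 1850 = 121.7 kN.

P ≈ 122 kN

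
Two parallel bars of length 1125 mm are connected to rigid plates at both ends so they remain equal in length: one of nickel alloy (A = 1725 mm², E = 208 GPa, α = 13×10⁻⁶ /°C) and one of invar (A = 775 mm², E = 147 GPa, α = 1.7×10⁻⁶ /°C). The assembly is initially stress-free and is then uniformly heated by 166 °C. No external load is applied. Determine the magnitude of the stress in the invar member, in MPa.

σ ≈ 209 MPa (tensile)

Both members must finish at the same length. With the larger α, the nickel alloy tends to over-expand; the plates restrain it, putting the nickel alloy in compression and the invar in tension. With no external load the two internal forces are equal and opposite, magnitude P.
Setting the final lengths equal and cancelling L: (α₁ − α₂)ΔT = P/(A₁E₁) + P/(A₂E₂).
|α₁ − α₂|·ΔT = 11.3×10⁻⁶ × 166 = 0.001876.
1/(A₁E₁) + 1/(A₂E₂) = 1/(1725×208×10³) + 1/(775×147×10³) = 1.156×10⁻⁸ N⁻¹.
So P = 0.001876 / 1.156×10⁻⁸ = 162.2 kN.
σ_{invar} = P/A₂ = 162200/775 = 209.3 MPa, tensile.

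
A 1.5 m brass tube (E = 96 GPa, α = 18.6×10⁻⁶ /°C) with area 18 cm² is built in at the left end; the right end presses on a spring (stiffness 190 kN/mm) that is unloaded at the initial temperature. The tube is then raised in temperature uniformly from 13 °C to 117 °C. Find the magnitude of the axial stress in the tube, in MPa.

σ ≈ 116 MPa (compressive)

If the spring were absent the tube would lengthen by αΔT L = 18.6×10⁻⁶ × 104 × 1500 = 2.902 mm.
Let P be the compressive force at the spring. The tube shortens elastically by PL/(AE) and the spring compresses by P/k; together these equal δ_free.
P [ L/(AE) + 1/k ] = δ_free → P [ 1500/(1800×96×10³) + 1/(190×10³) ] = 2.902.
P = 2.902 / 1.394×10⁻⁵ = 208100 N.
σ = P/A = 208100/1800 = 115.6 MPa.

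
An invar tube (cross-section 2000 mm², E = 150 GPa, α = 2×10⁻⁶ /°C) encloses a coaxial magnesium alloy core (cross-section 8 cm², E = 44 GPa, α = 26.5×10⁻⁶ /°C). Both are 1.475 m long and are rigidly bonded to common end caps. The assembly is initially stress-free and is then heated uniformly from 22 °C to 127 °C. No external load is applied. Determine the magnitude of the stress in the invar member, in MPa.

σ ≈ 40.5 MPa (tensile)

The magnesium alloy has the larger α, so on heating it would change length more than the invar if both were free. The rigid plates force a common final length, so the magnesium alloy is put into compression and the invar into tension, with equal and opposite forces P (no external load).
Equating the net (thermal + elastic) strains gives |α₁ − α₂|·ΔT = P·[1/(A₁E₁) + 1/(A₂E₂)].
|α₁ − α₂|·ΔT = 24.5×10⁻⁶ × 105 = 0.002573.
1/(A₁E₁) + 1/(A₂E₂) = 1/(2000×150×10³) + 1/(800×44×10³) = 3.174×10⁻⁸ N⁻¹.
So P = 0.002573 / 3.174×10⁻⁸ = 81.04 kN.
σ_{invar} = P/A₁ = 81040/2000 = 40.52 MPa, tensile.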